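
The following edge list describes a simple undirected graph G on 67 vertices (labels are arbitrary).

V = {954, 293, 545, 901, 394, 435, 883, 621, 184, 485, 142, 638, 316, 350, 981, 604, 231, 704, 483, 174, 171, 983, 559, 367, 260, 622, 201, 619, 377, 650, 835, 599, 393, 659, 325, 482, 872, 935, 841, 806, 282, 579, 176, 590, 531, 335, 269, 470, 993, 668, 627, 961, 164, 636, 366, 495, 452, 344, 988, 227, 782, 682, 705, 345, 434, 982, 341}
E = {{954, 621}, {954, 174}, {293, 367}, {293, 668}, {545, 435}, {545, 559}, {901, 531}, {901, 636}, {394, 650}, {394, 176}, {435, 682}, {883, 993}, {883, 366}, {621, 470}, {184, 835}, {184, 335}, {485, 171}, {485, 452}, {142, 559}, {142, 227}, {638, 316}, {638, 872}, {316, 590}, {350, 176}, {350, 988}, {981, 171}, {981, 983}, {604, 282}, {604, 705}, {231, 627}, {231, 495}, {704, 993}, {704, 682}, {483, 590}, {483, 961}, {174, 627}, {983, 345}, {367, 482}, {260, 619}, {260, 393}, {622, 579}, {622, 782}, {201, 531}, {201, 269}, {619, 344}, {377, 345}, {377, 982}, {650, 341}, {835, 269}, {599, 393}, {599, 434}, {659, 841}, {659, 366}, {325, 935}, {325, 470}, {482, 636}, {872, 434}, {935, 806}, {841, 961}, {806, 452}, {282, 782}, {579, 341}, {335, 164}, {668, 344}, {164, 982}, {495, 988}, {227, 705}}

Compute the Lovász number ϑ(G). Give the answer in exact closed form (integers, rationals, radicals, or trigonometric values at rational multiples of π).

67*cos(pi/67)/(cos(pi/67) + 1)

deg(705) = 2; N(705) = {604, 227}.
Vertex 495 has 2 neighbors: 231, 988.
deg(782) = 2; N(782) = {622, 282}.
Vertex 260 has 2 neighbors: 619, 393.
deg(v) = 2 for all v (|V|=67); the odd cycle C_{67}.
Distinct eigenvalues (to 3 d.p.): [2.0, 1.991, 1.965, 1.921, 1.861, 1.784, 1.692, 1.584, 1.463, 1.329, 1.183, 1.027, 0.862, 0.689, 0.51, 0.327, 0.141, -0.047, -0.234, -0.419, -0.6, -0.776, -0.945, -1.106, -1.257, -1.398, -1.525, -1.64, -1.74, -1.825, -1.893, -1.945, -1.98, -1.998].
Lovász (edge-transitive): ϑ = −67·(-2*cos(pi/67))/((2)−(-2*cos(pi/67))) = 67*cos(pi/67)/(cos(pi/67) + 1).
Numerically 33.4815798.
Lovász sandwich 33 ≤ 67*cos(pi/67)/(cos(pi/67) + 1) ≤ 34: both strict.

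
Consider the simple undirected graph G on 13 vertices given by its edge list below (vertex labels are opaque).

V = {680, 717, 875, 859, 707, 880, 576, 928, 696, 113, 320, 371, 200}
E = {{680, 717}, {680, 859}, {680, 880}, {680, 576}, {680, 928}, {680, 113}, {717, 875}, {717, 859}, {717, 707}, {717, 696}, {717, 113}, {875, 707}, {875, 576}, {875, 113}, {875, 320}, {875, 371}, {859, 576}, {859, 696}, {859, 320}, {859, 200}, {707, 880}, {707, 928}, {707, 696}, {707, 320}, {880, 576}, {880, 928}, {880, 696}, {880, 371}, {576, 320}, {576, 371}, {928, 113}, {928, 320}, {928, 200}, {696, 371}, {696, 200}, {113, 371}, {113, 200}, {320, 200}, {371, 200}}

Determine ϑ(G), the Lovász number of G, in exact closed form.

deg(859) = 6; N(859) = {680, 717, 576, 696, 320, 200}.
deg(928) = 6; N(928) = {680, 707, 880, 113, 320, 200}.
Vertex 696 has 6 neighbors: 717, 859, 707, 880, 371, 200.
Vertex 113 has 6 neighbors: 680, 717, 875, 928, 371, 200.
G on 13 vertices is 6-regular; strongly regular (13,6,2,3).
Distinct eigenvalues (to 6 d.p.): [6.0, 1.302776, -2.302776].
Lovász (edge-transitive): ϑ = −13·(-sqrt(13)/2 - 1/2)/((6)−(-sqrt(13)/2 - 1/2)) = sqrt(13).
≈ 3.605551 (to 6 d.p.).

sqrt(13)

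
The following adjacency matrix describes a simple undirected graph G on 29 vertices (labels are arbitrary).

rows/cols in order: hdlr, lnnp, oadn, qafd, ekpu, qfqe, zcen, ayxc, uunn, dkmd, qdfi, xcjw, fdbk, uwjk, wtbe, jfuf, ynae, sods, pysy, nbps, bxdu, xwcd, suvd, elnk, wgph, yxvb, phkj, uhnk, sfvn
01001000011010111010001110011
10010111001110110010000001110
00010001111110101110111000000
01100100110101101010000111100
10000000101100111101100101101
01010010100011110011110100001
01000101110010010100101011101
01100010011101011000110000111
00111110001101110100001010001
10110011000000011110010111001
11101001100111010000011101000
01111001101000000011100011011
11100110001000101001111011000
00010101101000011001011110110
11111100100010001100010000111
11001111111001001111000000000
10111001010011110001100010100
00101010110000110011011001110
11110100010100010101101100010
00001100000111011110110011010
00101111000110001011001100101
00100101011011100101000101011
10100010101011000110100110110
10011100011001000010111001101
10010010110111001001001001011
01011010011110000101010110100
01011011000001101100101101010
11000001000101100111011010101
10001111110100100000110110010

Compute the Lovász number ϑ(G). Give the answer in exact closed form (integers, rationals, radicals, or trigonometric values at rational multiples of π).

N(ynae) = {hdlr, oadn, qafd, ekpu, ayxc, dkmd, fdbk, uwjk, wtbe, jfuf, nbps, bxdu, wgph, phkj}, |N(ynae)| = 14.
Vertex uhnk has 14 neighbors: hdlr, lnnp, ayxc, xcjw, uwjk, wtbe, sods, pysy, nbps, xwcd, suvd, wgph, phkj, sfvn.
Vertex sfvn has 14 neighbors: hdlr, ekpu, qfqe, zcen, ayxc, uunn, dkmd, xcjw, wtbe, bxdu, xwcd, elnk, wgph, uhnk.
N(nbps) = {ekpu, qfqe, xcjw, fdbk, uwjk, jfuf, ynae, sods, pysy, bxdu, xwcd, wgph, yxvb, uhnk}, |N(nbps)| = 14.
14-regular, N=29; Paley(29): SR with (k,λ,μ)=(14,6,7).
A has 3 distinct eigenvalues ≈ [14.0, 2.192582, -3.192582].
−29·(-sqrt(29)/2 - 1/2) / ((14)−(-sqrt(29)/2 - 1/2)) = sqrt(29) = ϑ(G).
ϑ(G) ≈ 5.385164807.

sqrt(29)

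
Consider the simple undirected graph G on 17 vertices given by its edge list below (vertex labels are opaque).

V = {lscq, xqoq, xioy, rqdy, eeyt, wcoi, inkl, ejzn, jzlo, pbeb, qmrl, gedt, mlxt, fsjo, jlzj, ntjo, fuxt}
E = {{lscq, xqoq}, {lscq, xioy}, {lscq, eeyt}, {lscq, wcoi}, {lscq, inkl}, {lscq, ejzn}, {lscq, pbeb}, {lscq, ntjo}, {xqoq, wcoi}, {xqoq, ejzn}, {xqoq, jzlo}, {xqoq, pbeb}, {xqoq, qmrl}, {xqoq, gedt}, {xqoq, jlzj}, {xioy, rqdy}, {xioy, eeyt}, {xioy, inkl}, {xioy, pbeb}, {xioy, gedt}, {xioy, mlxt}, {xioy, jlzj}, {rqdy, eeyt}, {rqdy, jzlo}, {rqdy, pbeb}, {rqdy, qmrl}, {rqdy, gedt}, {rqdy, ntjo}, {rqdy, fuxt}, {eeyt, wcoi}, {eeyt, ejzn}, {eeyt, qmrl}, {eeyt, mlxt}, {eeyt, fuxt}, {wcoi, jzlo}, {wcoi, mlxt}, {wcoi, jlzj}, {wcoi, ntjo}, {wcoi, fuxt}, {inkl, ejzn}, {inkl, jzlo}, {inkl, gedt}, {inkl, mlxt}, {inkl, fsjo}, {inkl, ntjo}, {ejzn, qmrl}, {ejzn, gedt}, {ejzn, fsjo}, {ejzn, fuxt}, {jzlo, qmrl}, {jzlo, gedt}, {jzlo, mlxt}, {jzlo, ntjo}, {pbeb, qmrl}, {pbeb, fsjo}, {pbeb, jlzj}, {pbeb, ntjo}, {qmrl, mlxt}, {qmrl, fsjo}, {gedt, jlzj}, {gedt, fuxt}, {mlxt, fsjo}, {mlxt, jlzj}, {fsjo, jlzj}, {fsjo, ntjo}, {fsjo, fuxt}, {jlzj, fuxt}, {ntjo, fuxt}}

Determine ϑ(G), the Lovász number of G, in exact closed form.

sqrt(17)

deg(ejzn) = 8; N(ejzn) = {lscq, xqoq, eeyt, inkl, qmrl, gedt, fsjo, fuxt}.
Vertex wcoi has 8 neighbors: lscq, xqoq, eeyt, jzlo, mlxt, jlzj, ntjo, fuxt.
N(fuxt) = {rqdy, eeyt, wcoi, ejzn, gedt, fsjo, jlzj, ntjo}, |N(fuxt)| = 8.
Vertex mlxt has 8 neighbors: xioy, eeyt, wcoi, inkl, jzlo, qmrl, fsjo, jlzj.
Regular of degree 8 on 17 vertices: strongly regular (17,8,3,4).
The 3 distinct eigenvalues: [8.0, 1.561553, -2.561553].
Lovász (edge-transitive): ϑ = −17·(-sqrt(17)/2 - 1/2)/((8)−(-sqrt(17)/2 - 1/2)) = sqrt(17).
≈ 4.1231056 (to 7 d.p.).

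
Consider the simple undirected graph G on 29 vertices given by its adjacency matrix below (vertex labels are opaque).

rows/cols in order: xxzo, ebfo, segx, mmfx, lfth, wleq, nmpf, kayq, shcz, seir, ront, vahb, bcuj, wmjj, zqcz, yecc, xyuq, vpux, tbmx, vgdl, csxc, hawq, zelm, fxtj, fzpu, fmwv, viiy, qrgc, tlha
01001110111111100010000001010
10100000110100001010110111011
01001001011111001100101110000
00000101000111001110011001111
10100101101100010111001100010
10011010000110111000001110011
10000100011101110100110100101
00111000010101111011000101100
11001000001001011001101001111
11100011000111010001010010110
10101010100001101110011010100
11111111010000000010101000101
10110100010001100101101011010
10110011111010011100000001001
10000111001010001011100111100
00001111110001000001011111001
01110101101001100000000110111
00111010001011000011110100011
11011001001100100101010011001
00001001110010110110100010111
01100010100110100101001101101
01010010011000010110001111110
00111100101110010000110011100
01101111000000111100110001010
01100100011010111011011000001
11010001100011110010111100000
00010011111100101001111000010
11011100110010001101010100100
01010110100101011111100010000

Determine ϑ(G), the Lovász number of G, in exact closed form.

sqrt(29)

N(vgdl) = {lfth, kayq, shcz, seir, bcuj, zqcz, yecc, vpux, tbmx, csxc, fzpu, viiy, qrgc, tlha}, |N(vgdl)| = 14.
Vertex zelm has 14 neighbors: segx, mmfx, lfth, wleq, shcz, ront, vahb, bcuj, yecc, csxc, hawq, fzpu, fmwv, viiy.
N(zqcz) = {xxzo, wleq, nmpf, kayq, ront, bcuj, xyuq, tbmx, vgdl, csxc, fxtj, fzpu, fmwv, viiy}, |N(zqcz)| = 14.
N(wmjj) = {xxzo, segx, mmfx, nmpf, kayq, shcz, seir, ront, bcuj, yecc, xyuq, vpux, fmwv, tlha}, |N(wmjj)| = 14.
Regular of degree 14 on 29 vertices: SR(29,14,6,7) — a Paley graph.
spec(A) ≈ [14.0, 2.193, -3.193] (distinct, 3 d.p.).
λ_max=14, λ_min=-sqrt(29)/2 - 1/2; ϑ = −29·λ_min/(λ_max−λ_min) = sqrt(29).
ϑ(G) ≈ 5.3852.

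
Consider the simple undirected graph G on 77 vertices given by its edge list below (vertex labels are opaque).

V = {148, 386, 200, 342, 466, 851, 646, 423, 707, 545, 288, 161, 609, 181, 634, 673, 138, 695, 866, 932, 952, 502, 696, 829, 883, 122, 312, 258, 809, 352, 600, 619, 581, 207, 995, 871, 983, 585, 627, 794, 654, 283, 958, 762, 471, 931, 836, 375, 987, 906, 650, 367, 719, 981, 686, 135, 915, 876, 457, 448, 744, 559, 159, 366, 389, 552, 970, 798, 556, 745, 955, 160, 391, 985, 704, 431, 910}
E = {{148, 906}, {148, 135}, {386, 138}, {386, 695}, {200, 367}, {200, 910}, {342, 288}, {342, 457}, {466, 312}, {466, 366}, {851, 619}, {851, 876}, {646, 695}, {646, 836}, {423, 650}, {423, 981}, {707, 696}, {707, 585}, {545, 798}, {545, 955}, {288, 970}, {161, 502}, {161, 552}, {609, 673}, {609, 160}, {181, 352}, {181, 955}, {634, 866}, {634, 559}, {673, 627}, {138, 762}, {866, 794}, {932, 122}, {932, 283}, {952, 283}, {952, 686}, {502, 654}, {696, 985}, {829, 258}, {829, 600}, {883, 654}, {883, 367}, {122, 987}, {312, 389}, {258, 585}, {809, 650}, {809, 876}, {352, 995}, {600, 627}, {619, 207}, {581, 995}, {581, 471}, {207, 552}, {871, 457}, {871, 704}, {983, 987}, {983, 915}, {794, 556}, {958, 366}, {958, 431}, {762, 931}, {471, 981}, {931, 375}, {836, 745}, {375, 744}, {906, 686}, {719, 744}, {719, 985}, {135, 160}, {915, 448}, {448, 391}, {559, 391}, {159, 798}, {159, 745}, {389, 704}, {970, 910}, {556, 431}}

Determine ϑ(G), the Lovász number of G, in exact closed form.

77*cos(pi/77)/(cos(pi/77) + 1)

Vertex 283 has 2 neighbors: 932, 952.
N(794) = {866, 556}, |N(794)| = 2.
Vertex 829 has 2 neighbors: 258, 600.
Vertex 883 has 2 neighbors: 654, 367.
Every vertex has degree 2 (N=77); connected 2-regular on 77 ⇒ C_{77}.
The 39 distinct eigenvalues: [2.0, 1.99335, 1.97342, 1.94037, 1.89441, 1.83583, 1.76504, 1.68251, 1.58877, 1.48447, 1.37028, 1.24698, 1.11538, 0.97635, 0.83083, 0.67978, 0.5242, 0.36514, 0.20365, 0.0408, -0.12232, -0.28463, -0.44504, -0.60249, -0.75593, -0.90434, -1.04674, -1.18216, -1.30972, -1.42856, -1.5379, -1.637, -1.72521, -1.80194, -1.86667, -1.91899, -1.95853, -1.98504, -1.99834].
With N=77: ϑ(G) = 77·(-(-1)*2*cos(pi/77))/(2−(-2*cos(pi/77))) = 77*cos(pi/77)/(cos(pi/77) + 1).
ϑ(G) ≈ 38.483973.
α=38, χ(Ḡ)=39; ϑ=77*cos(pi/77)/(cos(pi/77) + 1) lies between (both strict).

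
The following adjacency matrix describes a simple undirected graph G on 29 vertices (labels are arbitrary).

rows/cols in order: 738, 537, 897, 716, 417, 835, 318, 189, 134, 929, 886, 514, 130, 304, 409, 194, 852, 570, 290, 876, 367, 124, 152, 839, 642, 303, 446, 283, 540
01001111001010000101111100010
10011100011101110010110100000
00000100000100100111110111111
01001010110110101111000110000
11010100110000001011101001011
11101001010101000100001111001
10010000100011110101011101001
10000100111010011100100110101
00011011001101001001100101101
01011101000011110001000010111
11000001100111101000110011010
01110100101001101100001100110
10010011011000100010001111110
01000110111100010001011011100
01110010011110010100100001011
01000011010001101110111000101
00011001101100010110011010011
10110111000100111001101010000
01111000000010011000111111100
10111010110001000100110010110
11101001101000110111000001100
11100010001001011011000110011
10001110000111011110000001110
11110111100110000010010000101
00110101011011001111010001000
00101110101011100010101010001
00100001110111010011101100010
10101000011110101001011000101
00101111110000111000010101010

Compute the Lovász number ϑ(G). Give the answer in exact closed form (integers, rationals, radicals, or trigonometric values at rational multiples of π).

N(283) = {738, 897, 417, 929, 886, 514, 130, 409, 852, 876, 124, 152, 446, 540}, |N(283)| = 14.
Vertex 839 has 14 neighbors: 738, 537, 897, 716, 835, 318, 189, 134, 514, 130, 290, 124, 446, 540.
N(130) = {738, 716, 318, 189, 929, 886, 409, 290, 152, 839, 642, 303, 446, 283}, |N(130)| = 14.
Vertex 642 has 14 neighbors: 897, 716, 835, 189, 929, 886, 130, 304, 852, 570, 290, 876, 124, 303.
Regular of degree 14 on 29 vertices: Paley(29): SR with (k,λ,μ)=(14,6,7).
A has 3 distinct eigenvalues ≈ [14.0, 2.192582, -3.192582].
−29·(-sqrt(29)/2 - 1/2) / ((14)−(-sqrt(29)/2 - 1/2)) = sqrt(29) = ϑ(G).
= 5.38516… (decimal).

sqrt(29)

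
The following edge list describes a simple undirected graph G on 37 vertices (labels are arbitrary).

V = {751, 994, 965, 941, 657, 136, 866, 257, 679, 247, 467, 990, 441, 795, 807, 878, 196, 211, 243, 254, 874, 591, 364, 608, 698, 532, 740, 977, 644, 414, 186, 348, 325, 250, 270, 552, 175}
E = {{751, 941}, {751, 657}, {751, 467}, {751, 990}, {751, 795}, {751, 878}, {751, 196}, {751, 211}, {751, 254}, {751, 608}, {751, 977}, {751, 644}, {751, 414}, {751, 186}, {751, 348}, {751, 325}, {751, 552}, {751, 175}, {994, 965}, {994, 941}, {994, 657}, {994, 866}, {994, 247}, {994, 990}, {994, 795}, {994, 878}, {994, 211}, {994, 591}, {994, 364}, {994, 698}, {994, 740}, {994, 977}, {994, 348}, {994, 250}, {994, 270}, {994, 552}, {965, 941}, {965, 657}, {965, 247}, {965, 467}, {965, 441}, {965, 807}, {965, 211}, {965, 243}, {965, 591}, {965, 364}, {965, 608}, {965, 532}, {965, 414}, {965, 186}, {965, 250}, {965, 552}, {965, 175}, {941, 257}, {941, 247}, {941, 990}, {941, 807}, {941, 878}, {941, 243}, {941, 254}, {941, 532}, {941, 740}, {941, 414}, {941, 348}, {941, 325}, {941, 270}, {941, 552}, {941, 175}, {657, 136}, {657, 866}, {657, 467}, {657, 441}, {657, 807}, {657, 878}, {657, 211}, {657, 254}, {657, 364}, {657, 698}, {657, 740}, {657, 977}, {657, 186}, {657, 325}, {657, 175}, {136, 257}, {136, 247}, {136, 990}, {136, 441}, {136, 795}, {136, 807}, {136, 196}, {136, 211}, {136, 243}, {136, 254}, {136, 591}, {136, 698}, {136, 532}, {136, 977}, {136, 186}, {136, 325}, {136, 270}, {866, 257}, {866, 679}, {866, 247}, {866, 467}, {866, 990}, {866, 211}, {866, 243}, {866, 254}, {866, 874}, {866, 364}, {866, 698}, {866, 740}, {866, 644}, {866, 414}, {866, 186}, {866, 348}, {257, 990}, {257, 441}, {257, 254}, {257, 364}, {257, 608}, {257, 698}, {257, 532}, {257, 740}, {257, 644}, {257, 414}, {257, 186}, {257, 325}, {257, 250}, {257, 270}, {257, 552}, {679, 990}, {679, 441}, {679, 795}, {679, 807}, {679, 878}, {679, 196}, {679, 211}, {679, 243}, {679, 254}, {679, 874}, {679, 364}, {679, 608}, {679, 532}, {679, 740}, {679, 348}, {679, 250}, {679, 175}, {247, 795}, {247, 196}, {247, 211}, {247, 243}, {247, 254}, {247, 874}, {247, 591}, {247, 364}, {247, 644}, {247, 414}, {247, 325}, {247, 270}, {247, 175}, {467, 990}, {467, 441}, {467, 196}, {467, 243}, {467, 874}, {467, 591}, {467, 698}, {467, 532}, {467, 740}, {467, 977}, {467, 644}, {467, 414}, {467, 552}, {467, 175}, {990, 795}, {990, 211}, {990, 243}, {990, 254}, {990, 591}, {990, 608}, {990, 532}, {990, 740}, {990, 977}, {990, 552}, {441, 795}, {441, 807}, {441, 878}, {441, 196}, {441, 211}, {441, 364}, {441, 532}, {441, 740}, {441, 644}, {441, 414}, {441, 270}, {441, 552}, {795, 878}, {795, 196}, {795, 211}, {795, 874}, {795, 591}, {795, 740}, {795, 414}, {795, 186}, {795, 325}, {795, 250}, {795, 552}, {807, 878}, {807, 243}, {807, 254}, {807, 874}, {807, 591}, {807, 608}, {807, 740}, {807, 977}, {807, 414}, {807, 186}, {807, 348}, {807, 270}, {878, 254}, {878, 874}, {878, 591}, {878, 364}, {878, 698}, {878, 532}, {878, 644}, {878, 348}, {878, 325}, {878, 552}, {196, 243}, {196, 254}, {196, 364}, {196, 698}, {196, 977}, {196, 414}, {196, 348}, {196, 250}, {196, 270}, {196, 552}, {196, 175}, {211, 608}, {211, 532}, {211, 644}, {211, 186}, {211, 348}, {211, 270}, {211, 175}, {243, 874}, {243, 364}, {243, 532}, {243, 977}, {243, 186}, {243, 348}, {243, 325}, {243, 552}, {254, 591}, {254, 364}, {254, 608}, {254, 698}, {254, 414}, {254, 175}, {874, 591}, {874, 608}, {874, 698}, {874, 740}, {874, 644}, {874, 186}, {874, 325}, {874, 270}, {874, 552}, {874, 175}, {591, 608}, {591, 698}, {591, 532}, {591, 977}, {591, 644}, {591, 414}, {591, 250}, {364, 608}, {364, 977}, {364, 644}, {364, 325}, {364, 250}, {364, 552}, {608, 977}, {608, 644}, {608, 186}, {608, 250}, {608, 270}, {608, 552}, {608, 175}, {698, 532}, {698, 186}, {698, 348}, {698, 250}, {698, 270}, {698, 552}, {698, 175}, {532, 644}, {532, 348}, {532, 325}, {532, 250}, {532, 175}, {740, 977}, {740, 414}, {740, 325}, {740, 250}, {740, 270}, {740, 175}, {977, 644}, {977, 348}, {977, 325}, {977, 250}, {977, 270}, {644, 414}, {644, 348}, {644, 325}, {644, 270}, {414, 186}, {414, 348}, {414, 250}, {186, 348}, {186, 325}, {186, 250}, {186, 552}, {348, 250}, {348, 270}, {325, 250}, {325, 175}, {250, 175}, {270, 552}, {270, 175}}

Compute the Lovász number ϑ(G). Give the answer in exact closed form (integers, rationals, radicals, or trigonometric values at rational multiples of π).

sqrt(37)

Vertex 807 has 18 neighbors: 965, 941, 657, 136, 679, 441, 878, 243, 254, 874, 591, 608, 740, 977, 414, 186, 348, 270.
deg(196) = 18; N(196) = {751, 136, 679, 247, 467, 441, 795, 243, 254, 364, 698, 977, 414, 348, 250, 270, 552, 175}.
deg(243) = 18; N(243) = {965, 941, 136, 866, 679, 247, 467, 990, 807, 196, 874, 364, 532, 977, 186, 348, 325, 552}.
Vertex 136 has 18 neighbors: 657, 257, 247, 990, 441, 795, 807, 196, 211, 243, 254, 591, 698, 532, 977, 186, 325, 270.
Regular of degree 18 on 37 vertices: SR(37,18,8,9) — a Paley graph.
The 3 distinct eigenvalues: [18.0, 2.541, -3.541].
Lovász: ϑ = −37(-sqrt(37)/2 - 1/2)/(18+-(-sqrt(37)/2 - 1/2)) = sqrt(37).
ϑ(G) ≈ 6.082762530.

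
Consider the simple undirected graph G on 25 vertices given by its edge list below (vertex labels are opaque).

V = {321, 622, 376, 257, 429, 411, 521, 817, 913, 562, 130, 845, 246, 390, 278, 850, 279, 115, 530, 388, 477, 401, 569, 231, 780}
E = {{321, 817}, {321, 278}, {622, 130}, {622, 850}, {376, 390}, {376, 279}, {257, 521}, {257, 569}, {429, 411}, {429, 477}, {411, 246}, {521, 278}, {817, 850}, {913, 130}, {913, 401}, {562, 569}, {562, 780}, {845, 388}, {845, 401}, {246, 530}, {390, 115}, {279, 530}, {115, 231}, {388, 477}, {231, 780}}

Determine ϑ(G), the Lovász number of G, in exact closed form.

25*cos(pi/25)/(cos(pi/25) + 1)

deg(376) = 2; N(376) = {390, 279}.
deg(429) = 2; N(429) = {411, 477}.
deg(477) = 2; N(477) = {429, 388}.
Vertex 257 has 2 neighbors: 521, 569.
Regular of degree 2 on 25 vertices: a single 25-cycle (edge-transitive).
Distinct eigenvalues (to 5 d.p.): [2.0, 1.93717, 1.75261, 1.45794, 1.07165, 0.61803, 0.12558, -0.37476, -0.85156, -1.27485, -1.61803, -1.85955, -1.98423].
Lovász (edge-transitive): ϑ = −25·(-2*cos(pi/25))/((2)−(-2*cos(pi/25))) = 25*cos(pi/25)/(cos(pi/25) + 1).
ϑ(G) ≈ 12.450521808.
12 ≤ 25*cos(pi/25)/(cos(pi/25) + 1) ≤ 13: both strict.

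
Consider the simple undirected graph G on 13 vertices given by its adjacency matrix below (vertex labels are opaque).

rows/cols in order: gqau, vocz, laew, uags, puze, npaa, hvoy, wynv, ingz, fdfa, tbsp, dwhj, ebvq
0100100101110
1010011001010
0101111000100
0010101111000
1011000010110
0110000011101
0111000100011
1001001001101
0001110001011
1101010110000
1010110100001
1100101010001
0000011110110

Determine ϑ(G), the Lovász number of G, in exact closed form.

sqrt(13)

deg(ebvq) = 6; N(ebvq) = {npaa, hvoy, wynv, ingz, tbsp, dwhj}.
N(ingz) = {uags, puze, npaa, fdfa, dwhj, ebvq}, |N(ingz)| = 6.
deg(fdfa) = 6; N(fdfa) = {gqau, vocz, uags, npaa, wynv, ingz}.
Vertex tbsp has 6 neighbors: gqau, laew, puze, npaa, wynv, ebvq.
Regular of degree 6 on 13 vertices: SR(13,6,2,3) — a Paley graph.
A has 3 distinct eigenvalues ≈ [6.0, 1.30278, -2.30278].
Lovász (edge-transitive): ϑ = −13·(-sqrt(13)/2 - 1/2)/((6)−(-sqrt(13)/2 - 1/2)) = sqrt(13).
≈ 3.6055513 (to 7 d.p.).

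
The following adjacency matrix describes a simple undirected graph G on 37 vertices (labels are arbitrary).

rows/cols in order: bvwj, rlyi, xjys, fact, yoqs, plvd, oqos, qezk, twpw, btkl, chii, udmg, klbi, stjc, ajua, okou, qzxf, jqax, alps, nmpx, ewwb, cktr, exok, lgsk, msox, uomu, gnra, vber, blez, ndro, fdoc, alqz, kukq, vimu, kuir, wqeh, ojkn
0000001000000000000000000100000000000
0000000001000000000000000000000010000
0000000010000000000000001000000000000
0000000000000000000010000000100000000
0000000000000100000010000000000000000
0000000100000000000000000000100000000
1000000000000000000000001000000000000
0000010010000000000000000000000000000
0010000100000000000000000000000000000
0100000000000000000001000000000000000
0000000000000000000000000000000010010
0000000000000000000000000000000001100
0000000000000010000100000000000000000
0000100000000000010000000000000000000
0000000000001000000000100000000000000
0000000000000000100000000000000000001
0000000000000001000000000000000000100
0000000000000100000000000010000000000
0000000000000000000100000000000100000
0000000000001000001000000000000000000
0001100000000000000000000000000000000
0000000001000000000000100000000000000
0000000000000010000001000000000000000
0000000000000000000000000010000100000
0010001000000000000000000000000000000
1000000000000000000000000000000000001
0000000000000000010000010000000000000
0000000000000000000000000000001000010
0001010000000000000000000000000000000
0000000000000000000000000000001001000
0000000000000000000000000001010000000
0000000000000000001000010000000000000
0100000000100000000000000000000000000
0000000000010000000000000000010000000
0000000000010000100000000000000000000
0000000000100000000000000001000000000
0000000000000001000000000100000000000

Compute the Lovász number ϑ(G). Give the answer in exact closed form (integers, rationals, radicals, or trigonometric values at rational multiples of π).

Vertex nmpx has 2 neighbors: klbi, alps.
N(qzxf) = {okou, kuir}, |N(qzxf)| = 2.
deg(fact) = 2; N(fact) = {ewwb, blez}.
N(vber) = {fdoc, wqeh}, |N(vber)| = 2.
deg(v) = 2 for all v (|V|=37); a single 37-cycle (edge-transitive).
Distinct eigenvalues (to 3 d.p.): [2.0, 1.971, 1.886, 1.746, 1.556, 1.321, 1.049, 0.746, 0.421, 0.085, -0.254, -0.586, -0.9, -1.189, -1.444, -1.657, -1.822, -1.935, -1.993].
Lovász: ϑ = −37(-2*cos(pi/37))/(2+-(-1)*2*cos(pi/37)) = 37*cos(pi/37)/(cos(pi/37) + 1).
≈ 18.466616637 (to 9 d.p.).
18 ≤ 37*cos(pi/37)/(cos(pi/37) + 1) ≤ 19: both strict.

37*cos(pi/37)/(cos(pi/37) + 1)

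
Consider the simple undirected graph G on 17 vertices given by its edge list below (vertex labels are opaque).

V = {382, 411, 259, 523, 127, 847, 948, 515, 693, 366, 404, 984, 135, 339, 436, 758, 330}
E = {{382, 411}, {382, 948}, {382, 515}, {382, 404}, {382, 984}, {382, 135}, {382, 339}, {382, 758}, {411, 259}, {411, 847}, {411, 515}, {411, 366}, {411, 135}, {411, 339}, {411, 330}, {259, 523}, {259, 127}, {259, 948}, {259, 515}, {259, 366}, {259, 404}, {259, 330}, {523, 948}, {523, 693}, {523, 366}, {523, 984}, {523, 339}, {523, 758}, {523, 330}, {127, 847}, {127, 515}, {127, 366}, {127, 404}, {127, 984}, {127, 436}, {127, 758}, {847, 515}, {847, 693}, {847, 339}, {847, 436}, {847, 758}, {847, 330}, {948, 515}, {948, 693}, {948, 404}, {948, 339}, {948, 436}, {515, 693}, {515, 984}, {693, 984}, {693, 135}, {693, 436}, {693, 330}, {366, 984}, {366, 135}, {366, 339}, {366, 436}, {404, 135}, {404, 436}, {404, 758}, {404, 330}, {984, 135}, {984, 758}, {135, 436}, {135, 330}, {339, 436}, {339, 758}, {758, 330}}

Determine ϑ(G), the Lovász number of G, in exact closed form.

sqrt(17)

deg(436) = 8; N(436) = {127, 847, 948, 693, 366, 404, 135, 339}.
deg(382) = 8; N(382) = {411, 948, 515, 404, 984, 135, 339, 758}.
N(366) = {411, 259, 523, 127, 984, 135, 339, 436}, |N(366)| = 8.
Vertex 339 has 8 neighbors: 382, 411, 523, 847, 948, 366, 436, 758.
deg(v) = 8 for all v (|V|=17); Paley(17): SR with (k,λ,μ)=(8,3,4).
The 3 distinct eigenvalues: [8.0, 1.562, -2.562].
With N=17: ϑ(G) = 17·(-(-sqrt(17)/2 - 1/2))/(8−(-sqrt(17)/2 - 1/2)) = sqrt(17).
≈ 4.123106 (to 6 d.p.).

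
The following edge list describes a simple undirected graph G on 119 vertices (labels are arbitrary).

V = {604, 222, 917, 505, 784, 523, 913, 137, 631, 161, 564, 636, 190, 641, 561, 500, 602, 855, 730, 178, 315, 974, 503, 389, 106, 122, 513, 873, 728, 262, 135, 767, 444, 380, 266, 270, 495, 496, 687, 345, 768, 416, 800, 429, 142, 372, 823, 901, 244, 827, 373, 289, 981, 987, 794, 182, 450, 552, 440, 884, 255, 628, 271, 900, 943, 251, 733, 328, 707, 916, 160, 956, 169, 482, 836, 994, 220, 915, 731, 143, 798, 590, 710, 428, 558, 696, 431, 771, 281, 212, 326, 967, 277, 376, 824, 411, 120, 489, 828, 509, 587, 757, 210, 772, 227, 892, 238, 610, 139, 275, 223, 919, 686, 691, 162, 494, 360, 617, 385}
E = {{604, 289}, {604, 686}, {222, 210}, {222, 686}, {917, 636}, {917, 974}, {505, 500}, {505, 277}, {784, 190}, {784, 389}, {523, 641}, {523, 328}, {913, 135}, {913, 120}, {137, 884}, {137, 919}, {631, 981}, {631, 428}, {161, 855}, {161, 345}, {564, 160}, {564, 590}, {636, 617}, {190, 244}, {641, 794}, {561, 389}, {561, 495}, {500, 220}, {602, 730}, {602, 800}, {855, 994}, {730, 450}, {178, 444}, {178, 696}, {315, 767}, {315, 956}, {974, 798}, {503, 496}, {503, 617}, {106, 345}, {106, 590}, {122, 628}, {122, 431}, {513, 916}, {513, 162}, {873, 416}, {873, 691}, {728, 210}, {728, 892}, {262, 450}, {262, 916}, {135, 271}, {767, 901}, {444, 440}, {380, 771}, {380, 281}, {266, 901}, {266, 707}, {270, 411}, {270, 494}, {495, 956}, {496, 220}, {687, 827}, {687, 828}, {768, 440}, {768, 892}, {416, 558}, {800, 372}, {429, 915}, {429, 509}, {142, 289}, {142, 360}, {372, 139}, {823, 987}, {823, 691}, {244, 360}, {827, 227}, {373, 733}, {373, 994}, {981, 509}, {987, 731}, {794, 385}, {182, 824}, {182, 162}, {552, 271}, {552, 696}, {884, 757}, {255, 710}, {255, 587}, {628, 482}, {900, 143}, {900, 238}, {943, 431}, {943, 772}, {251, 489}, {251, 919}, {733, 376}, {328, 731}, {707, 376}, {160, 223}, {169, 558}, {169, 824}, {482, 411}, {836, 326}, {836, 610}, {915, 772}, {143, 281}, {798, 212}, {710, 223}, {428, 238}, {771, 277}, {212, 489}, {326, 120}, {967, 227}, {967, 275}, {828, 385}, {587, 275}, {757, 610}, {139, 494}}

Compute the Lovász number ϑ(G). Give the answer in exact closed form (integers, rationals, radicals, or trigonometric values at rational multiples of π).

119*cos(pi/119)/(cos(pi/119) + 1)

Vertex 784 has 2 neighbors: 190, 389.
N(160) = {564, 223}, |N(160)| = 2.
Vertex 768 has 2 neighbors: 440, 892.
deg(372) = 2; N(372) = {800, 139}.
2-regular, N=119; a single 119-cycle (edge-transitive).
spec(A) ≈ [2.0, 1.997, 1.989, 1.975, 1.956, 1.931, 1.9, 1.865, 1.824, 1.778, 1.728, 1.672, 1.612, 1.547, 1.478, 1.405, 1.328, 1.247, 1.163, 1.075, 0.985, 0.891, 0.796, 0.698, 0.598, 0.496, 0.393, 0.289, 0.185, 0.079, -0.026, -0.132, -0.237, -0.342, -0.445, -0.547, -0.648, -0.747, -0.844, -0.938, -1.03, -1.119, -1.205, -1.288, -1.367, -1.442, -1.513, -1.58, -1.642, -1.7, -1.754, -1.802, -1.845, -1.883, -1.916, -1.944, -1.966, -1.983, -1.994, -1.999] (distinct, 3 d.p.).
−119·(-2*cos(pi/119)) / ((2)−(-2*cos(pi/119))) = 119*cos(pi/119)/(cos(pi/119) + 1) = ϑ(G).
ϑ(G) ≈ 59.489631564.
α=59, χ(Ḡ)=60; ϑ=119*cos(pi/119)/(cos(pi/119) + 1) lies between (both strict).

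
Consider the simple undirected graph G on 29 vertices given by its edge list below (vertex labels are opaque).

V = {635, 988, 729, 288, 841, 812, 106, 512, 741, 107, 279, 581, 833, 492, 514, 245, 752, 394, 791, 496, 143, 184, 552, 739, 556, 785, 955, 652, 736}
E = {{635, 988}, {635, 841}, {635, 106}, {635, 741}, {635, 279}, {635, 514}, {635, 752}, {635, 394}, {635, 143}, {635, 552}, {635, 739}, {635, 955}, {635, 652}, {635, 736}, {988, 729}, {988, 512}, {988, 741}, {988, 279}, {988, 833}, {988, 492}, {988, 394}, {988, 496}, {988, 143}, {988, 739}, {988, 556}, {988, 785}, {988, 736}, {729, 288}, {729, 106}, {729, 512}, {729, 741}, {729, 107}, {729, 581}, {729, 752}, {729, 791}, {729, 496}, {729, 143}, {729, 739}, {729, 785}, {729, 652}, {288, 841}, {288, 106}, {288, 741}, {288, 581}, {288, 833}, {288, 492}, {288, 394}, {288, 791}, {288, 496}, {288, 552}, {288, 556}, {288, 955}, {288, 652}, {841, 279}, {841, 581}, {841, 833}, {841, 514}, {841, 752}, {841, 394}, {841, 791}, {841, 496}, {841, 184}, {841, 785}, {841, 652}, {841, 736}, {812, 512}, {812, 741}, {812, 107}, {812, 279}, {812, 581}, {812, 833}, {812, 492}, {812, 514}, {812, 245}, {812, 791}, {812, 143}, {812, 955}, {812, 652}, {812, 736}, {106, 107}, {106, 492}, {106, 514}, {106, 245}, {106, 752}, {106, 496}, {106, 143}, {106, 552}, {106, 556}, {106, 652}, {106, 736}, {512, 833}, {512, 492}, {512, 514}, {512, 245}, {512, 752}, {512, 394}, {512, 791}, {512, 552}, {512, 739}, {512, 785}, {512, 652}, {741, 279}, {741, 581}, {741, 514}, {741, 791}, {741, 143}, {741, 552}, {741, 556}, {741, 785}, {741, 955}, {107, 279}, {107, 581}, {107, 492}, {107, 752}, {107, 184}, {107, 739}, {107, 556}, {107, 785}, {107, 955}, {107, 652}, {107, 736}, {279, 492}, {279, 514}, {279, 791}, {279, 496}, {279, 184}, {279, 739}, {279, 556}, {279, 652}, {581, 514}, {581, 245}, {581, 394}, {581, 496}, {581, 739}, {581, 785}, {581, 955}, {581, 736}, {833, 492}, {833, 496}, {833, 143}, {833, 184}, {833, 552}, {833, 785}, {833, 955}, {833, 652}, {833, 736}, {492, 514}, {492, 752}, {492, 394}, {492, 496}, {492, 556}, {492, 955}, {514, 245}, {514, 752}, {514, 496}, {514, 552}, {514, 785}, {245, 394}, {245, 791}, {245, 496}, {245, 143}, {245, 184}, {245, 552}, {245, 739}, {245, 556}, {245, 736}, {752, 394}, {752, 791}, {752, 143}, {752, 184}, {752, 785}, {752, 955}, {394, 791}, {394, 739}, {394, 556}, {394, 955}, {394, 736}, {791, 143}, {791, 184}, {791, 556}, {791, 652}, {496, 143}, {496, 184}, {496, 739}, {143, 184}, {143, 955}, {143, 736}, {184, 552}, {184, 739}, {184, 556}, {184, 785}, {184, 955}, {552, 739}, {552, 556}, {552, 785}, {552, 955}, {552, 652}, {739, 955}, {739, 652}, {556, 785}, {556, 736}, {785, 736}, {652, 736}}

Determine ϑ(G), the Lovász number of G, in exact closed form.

deg(841) = 14; N(841) = {635, 288, 279, 581, 833, 514, 752, 394, 791, 496, 184, 785, 652, 736}.
deg(556) = 14; N(556) = {988, 288, 106, 741, 107, 279, 492, 245, 394, 791, 184, 552, 785, 736}.
N(729) = {988, 288, 106, 512, 741, 107, 581, 752, 791, 496, 143, 739, 785, 652}, |N(729)| = 14.
Vertex 812 has 14 neighbors: 512, 741, 107, 279, 581, 833, 492, 514, 245, 791, 143, 955, 652, 736.
Every vertex has degree 14 (N=29); strongly regular (29,14,6,7).
spec(A) ≈ [14.0, 2.192582, -3.192582] (distinct, 6 d.p.).
Lovász: ϑ = −29(-sqrt(29)/2 - 1/2)/(14+-(-sqrt(29)/2 - 1/2)) = sqrt(29).
= 5.385164807… (decimal).

sqrt(29)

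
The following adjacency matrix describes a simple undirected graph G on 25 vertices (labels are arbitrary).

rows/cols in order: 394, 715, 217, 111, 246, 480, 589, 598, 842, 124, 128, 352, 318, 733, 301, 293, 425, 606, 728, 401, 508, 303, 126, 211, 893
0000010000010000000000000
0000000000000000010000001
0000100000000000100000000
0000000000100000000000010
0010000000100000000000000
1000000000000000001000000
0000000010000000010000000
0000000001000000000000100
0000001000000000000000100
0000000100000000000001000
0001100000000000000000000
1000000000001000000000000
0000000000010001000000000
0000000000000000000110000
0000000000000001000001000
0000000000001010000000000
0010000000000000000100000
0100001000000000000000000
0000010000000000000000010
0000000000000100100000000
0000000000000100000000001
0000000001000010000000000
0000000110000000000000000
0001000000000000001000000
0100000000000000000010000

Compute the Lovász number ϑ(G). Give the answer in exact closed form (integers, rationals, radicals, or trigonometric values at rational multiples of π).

25*cos(pi/25)/(cos(pi/25) + 1)

Vertex 733 has 2 neighbors: 401, 508.
deg(246) = 2; N(246) = {217, 128}.
N(128) = {111, 246}, |N(128)| = 2.
deg(301) = 2; N(301) = {293, 303}.
2-regular, N=25; a single 25-cycle (edge-transitive).
The 13 distinct eigenvalues: [2.0, 1.937166, 1.752613, 1.457937, 1.071654, 0.618034, 0.125581, -0.374763, -0.851559, -1.274848, -1.618034, -1.859553, -1.984229].
With N=25: ϑ(G) = 25·(-(-1)*2*cos(pi/25))/(2−(-2*cos(pi/25))) = 25*cos(pi/25)/(cos(pi/25) + 1).
≈ 12.45052 (to 5 d.p.).
Check 12 ≤ 25*cos(pi/25)/(cos(pi/25) + 1) ≤ 13: both strict.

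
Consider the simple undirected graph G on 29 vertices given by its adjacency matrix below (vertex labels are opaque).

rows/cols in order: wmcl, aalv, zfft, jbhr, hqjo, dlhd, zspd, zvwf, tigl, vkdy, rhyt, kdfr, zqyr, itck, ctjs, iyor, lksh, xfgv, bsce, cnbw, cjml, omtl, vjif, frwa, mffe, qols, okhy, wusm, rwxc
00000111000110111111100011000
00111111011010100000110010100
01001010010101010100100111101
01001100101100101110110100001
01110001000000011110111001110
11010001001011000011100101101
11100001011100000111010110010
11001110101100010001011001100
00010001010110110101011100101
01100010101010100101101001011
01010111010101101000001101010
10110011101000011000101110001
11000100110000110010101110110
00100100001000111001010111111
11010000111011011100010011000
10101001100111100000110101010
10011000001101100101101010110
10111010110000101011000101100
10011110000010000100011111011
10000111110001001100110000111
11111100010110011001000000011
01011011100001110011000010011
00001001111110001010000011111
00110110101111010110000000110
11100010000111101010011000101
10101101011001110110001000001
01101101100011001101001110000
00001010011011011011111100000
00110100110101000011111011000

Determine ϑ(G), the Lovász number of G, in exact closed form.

deg(rwxc) = 14; N(rwxc) = {zfft, jbhr, dlhd, tigl, vkdy, kdfr, itck, bsce, cnbw, cjml, omtl, vjif, mffe, qols}.
deg(wusm) = 14; N(wusm) = {hqjo, zspd, vkdy, rhyt, zqyr, itck, iyor, lksh, bsce, cnbw, cjml, omtl, vjif, frwa}.
Vertex cjml has 14 neighbors: wmcl, aalv, zfft, jbhr, hqjo, dlhd, vkdy, kdfr, zqyr, iyor, lksh, cnbw, wusm, rwxc.
Vertex omtl has 14 neighbors: aalv, jbhr, hqjo, zspd, zvwf, tigl, itck, ctjs, iyor, bsce, cnbw, mffe, wusm, rwxc.
G on 29 vertices is 14-regular; Paley(29): SR with (k,λ,μ)=(14,6,7).
A has 3 distinct eigenvalues ≈ [14.0, 2.192582, -3.192582].
Lovász: ϑ = −29(-sqrt(29)/2 - 1/2)/(14+-(-sqrt(29)/2 - 1/2)) = sqrt(29).
Numerically 5.3852.

sqrt(29)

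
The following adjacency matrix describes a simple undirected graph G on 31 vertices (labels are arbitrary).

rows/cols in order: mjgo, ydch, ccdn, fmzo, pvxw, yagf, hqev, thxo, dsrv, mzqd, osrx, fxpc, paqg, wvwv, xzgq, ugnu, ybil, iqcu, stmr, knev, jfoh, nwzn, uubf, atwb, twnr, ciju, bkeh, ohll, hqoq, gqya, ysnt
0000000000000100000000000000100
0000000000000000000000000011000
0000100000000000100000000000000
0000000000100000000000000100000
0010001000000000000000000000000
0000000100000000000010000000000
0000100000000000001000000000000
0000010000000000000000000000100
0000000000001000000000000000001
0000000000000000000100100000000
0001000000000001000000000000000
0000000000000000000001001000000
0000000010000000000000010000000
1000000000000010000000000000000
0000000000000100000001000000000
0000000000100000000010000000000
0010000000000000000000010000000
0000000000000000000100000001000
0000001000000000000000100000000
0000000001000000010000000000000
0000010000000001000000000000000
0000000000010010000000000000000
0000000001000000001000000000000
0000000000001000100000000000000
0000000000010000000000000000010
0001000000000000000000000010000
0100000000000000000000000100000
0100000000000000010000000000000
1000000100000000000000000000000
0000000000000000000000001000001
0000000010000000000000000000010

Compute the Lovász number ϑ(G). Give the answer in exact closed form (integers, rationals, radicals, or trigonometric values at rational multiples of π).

deg(ybil) = 2; N(ybil) = {ccdn, atwb}.
deg(yagf) = 2; N(yagf) = {thxo, jfoh}.
N(fmzo) = {osrx, ciju}, |N(fmzo)| = 2.
deg(ciju) = 2; N(ciju) = {fmzo, bkeh}.
deg(v) = 2 for all v (|V|=31); a single 31-cycle (edge-transitive).
The 16 distinct eigenvalues: [2.0, 1.95906, 1.837916, 1.641527, 1.377934, 1.057928, 0.694611, 0.302856, -0.101298, -0.501305, -0.880788, -1.224212, -1.517516, -1.748693, -1.908279, -1.989739].
With N=31: ϑ(G) = 31·(-(-1)*2*cos(pi/31))/(2−(-2*cos(pi/31))) = 31*cos(pi/31)/(cos(pi/31) + 1).
= 15.46013499… (decimal).
Lovász sandwich 15 ≤ 31*cos(pi/31)/(cos(pi/31) + 1) ≤ 16: both strict.

31*cos(pi/31)/(cos(pi/31) + 1)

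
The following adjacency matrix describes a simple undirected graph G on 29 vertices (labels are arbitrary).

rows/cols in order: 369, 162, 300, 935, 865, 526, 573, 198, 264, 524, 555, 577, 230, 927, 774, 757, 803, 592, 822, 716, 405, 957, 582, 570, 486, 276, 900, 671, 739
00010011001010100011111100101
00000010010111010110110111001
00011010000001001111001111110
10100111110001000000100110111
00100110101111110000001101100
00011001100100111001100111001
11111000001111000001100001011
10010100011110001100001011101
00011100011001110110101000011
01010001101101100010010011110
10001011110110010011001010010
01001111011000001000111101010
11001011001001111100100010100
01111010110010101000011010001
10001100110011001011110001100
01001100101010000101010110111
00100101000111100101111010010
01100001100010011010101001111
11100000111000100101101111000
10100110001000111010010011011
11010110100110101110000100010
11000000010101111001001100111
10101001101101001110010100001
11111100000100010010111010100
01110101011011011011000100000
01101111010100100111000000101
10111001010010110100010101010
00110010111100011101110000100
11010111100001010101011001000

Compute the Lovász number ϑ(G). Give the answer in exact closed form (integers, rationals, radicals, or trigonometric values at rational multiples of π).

Vertex 822 has 14 neighbors: 369, 162, 300, 264, 524, 555, 774, 592, 716, 405, 582, 570, 486, 276.
Vertex 865 has 14 neighbors: 300, 526, 573, 264, 555, 577, 230, 927, 774, 757, 582, 570, 276, 900.
deg(300) = 14; N(300) = {935, 865, 573, 927, 803, 592, 822, 716, 582, 570, 486, 276, 900, 671}.
deg(524) = 14; N(524) = {162, 935, 198, 264, 555, 577, 927, 774, 822, 957, 486, 276, 900, 671}.
14-regular, N=29; SR(29,14,6,7) — a Paley graph.
A has 3 distinct eigenvalues ≈ [14.0, 2.1926, -3.1926].
−29·(-sqrt(29)/2 - 1/2) / ((14)−(-sqrt(29)/2 - 1/2)) = sqrt(29) = ϑ(G).
ϑ(G) ≈ 5.385164807.

sqrt(29)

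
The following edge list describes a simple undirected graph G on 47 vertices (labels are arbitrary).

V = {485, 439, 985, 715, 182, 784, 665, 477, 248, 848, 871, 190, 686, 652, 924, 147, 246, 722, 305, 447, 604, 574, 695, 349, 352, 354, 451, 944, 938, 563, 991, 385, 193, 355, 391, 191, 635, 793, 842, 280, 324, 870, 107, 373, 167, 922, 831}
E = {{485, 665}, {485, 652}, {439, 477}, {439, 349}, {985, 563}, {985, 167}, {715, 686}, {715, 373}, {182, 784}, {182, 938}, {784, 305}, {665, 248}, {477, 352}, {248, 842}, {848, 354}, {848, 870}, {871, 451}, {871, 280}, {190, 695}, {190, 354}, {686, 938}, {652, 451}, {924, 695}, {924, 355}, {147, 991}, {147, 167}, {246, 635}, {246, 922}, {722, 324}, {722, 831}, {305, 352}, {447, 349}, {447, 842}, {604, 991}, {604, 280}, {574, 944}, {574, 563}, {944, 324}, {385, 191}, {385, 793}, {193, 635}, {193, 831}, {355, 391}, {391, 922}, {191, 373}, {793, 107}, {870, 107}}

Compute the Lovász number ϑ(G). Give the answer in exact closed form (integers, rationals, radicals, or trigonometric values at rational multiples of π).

47*cos(pi/47)/(cos(pi/47) + 1)

deg(280) = 2; N(280) = {871, 604}.
N(574) = {944, 563}, |N(574)| = 2.
N(477) = {439, 352}, |N(477)| = 2.
N(848) = {354, 870}, |N(848)| = 2.
47-vertex 2-regular graph: connected 2-regular on 47 ⇒ C_{47}.
The 24 distinct eigenvalues: [2.0, 1.982155, 1.928938, 1.8413, 1.720803, 1.569599, 1.390385, 1.186359, 0.961164, 0.718816, 0.46364, 0.200191, -0.06683, -0.332659, -0.592551, -0.84187, -1.076165, -1.291256, -1.483304, -1.648883, -1.785038, -1.889338, -1.959923, -1.995534].
ϑ = −N·λ_min/(λ_max−λ_min) = −47·(-2*cos(pi/47))/(2−(-2*cos(pi/47))) = 47*cos(pi/47)/(cos(pi/47) + 1).
≈ 23.4737315 (to 7 d.p.).
Sandwich: α(G)=23 ≤ ϑ(G)=47*cos(pi/47)/(cos(pi/47) + 1) ≤ χ(Ḡ)=24 (both strict).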